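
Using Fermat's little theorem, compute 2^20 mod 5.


Fermat's little theorem: if p is prime and gcd(a,p)=1, then a^(p-1) ≡ 1 (mod p)
p = 5 is prime, gcd(2,5) = 1
Reduce exponent: 20 mod 4 = 0
So 2^20 ≡ 2^0 (mod 5)
2^0 = 1

2^20 ≡ 1 (mod 5)


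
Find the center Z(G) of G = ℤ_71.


Z(G) = {g ∈ G | gx = xg for all x ∈ G}
ℤ_71 is abelian, so Z(G) = G

Z(ℤ_71) = ℤ_71


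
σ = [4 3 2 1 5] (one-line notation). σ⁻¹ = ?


To find σ⁻¹, swap domain and range:
σ(1) = 4 → σ⁻¹(4) = 1
σ(2) = 3 → σ⁻¹(3) = 2
σ(3) = 2 → σ⁻¹(2) = 3
σ(4) = 1 → σ⁻¹(1) = 4
σ(5) = 5 → σ⁻¹(5) = 5

σ⁻¹ = [4 3 2 1 5]


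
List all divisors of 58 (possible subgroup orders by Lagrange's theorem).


Lagrange's theorem: |H| divides |G|
|G| = 58
Divisors of 58: 1, 2, 29, 58

Possible subgroup orders: {1, 2, 29, 58}


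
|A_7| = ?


|A_n| = n!/2 (even permutations)
|A_7| = 7!/2 = 5040/2 = 2520

|A_7| = 2520


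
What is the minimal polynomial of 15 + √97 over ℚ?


Let α = 15 + √97. Then α - 15 = √97, so (α - 15)² = 97, giving α² - 30α + 128 = 0. Degree 2 and α ∉ ℚ, so this is the minimal polynomial.

Minimal polynomial: x² - 30x + 128


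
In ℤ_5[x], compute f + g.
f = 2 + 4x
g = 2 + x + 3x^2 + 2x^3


Add coefficients mod 5:
x^0: 2 + 2 = 4 (mod 5)
x^1: 4 + 1 = 0 (mod 5)
x^2: 0 + 3 = 3 (mod 5)
x^3: 0 + 2 = 2 (mod 5)
Result: 4 + 3x^2 + 2x^3

f + g = 4 + 3x^2 + 2x^3


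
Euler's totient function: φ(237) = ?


Factor n: 237 = 3 × 79
φ(n) = n · ∏(1 - 1/p) over distinct primes p | n
φ(237) = 237 · (1 - 1/3) · (1 - 1/79) = 156

φ(237) = 156


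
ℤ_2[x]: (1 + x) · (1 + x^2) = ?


Expand and collect like terms; reduce coefficients mod 2:
x^0: 1·1 = 1 ≡ 1 (mod 2)
x^1: 1·0 + 1·1 = 1 ≡ 1 (mod 2)
x^2: 1·1 + 1·0 = 1 ≡ 1 (mod 2)
x^3: 1·1 = 1 ≡ 1 (mod 2)
Result: 1 + x + x^2 + x^3

f · g = 1 + x + x^2 + x^3


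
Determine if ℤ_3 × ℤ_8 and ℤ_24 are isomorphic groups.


Comparing ℤ_3 × ℤ_8 and ℤ_24:
gcd(3,8) = 1, so ℤ_3 × ℤ_8 ≅ ℤ_24 (CRT)

Yes, ℤ_3 × ℤ_8 ≅ ℤ_24


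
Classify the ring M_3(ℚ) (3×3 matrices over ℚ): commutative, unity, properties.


Matrix multiplication is non-commutative for n ≥ 2; the identity matrix I is the unity; singular matrices give zero divisors, so not an integral domain
Commutative: No
Integral domain: No
Has unity: Yes

M_3(ℚ) (3×3 matrices over ℚ): Commutative=No, Unity=Yes


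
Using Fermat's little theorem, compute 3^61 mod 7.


Fermat's little theorem: if p is prime and gcd(a,p)=1, then a^(p-1) ≡ 1 (mod p)
p = 7 is prime, gcd(3,7) = 1
Reduce exponent: 61 mod 6 = 1
So 3^61 ≡ 3^1 (mod 7)
3^1 mod 7 = 3

3^61 ≡ 3 (mod 7)


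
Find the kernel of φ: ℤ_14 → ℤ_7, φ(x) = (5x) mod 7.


Kernel = preimage of identity
ker(φ) = {x ∈ ℤ_14 : 5x ≡ 0 (mod 7)}. Since 7 | 14, φ is well-defined. The kernel is the cyclic subgroup ⟨7⟩ of ℤ_14 (order 2), i.e. {0, 7}

ker(φ) = {0, 7}


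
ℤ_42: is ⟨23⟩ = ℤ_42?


g generates ℤ_n iff gcd(g, n) = 1
gcd(23, 42) = 1
Since gcd = 1, 23 is a generator.

Yes, 23 generates ℤ_42


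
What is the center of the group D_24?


Z(G) = {g ∈ G | gx = xg for all x ∈ G}
For even n, Z(D_n) = {e, r^(n/2)}: the 180° rotation r^12 commutes with every reflection and rotation

Z(D_24) = {e, r^12}


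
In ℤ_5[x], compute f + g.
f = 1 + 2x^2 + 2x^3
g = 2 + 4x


Add coefficients mod 5:
x^0: 1 + 2 = 3 (mod 5)
x^1: 0 + 4 = 4 (mod 5)
x^2: 2 + 0 = 2 (mod 5)
x^3: 2 + 0 = 2 (mod 5)
Result: 3 + 4x + 2x^2 + 2x^3

f + g = 3 + 4x + 2x^2 + 2x^3


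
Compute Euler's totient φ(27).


φ(n) = count of k ∈ {1,...,n} with gcd(k,n)=1
Coprimes to 27: {1, 2, 4, 5, 7, 8, 10, 11, 13, 14, 16, 17, 19, 20, 22, 23, 25, 26}
Count: 18

φ(27) = 18


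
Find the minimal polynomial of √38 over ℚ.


√38 satisfies x² - 38 = 0, irreducible over ℚ since 38 is squarefree

Minimal polynomial: x² - 38


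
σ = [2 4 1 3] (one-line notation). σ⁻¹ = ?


To find σ⁻¹, swap domain and range:
σ(1) = 2 → σ⁻¹(2) = 1
σ(2) = 4 → σ⁻¹(4) = 2
σ(3) = 1 → σ⁻¹(1) = 3
σ(4) = 3 → σ⁻¹(3) = 4

σ⁻¹ = [3 1 4 2]


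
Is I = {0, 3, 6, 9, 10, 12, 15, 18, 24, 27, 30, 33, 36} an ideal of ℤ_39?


Check ideal conditions for I = {0, 3, 6, 9, 10, 12, 15, 18, 24, 27, 30, 33, 36} in ℤ_39:
(1) I is an additive subgroup? No
(2) For r ∈ ℤ_39 and a ∈ I: r·a ∈ I? No  [counterexample: r=2, a=10, r·a mod 39 = 20 ∉ I]

No, I is not an ideal of ℤ_39


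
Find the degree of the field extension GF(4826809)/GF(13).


GF(4826809) = GF(13^6), so the extension degree is 6

[GF(4826809)/GF(13)] = 6


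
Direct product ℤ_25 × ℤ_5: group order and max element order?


|ℤ_25 × ℤ_5| = 25 × 5 = 125
Max element order = lcm(25,5) = 25
Cyclic? No (gcd=5)

|ℤ_25×ℤ_5| = 125, max element order = 25


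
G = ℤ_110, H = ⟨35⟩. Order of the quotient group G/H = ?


|⟨35⟩| = n / gcd(35, 110) = 110 / 5 = 22
H is normal (ℤ_110 is abelian).
|G/H| = |G| / |H| = 110 / 22 = 5

|G/H| = 5


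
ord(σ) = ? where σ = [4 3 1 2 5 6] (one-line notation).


Cycle decomposition: (1 4 2 3)
Cycle lengths: 4
Order = lcm(4) = 4

ord(σ) = 4


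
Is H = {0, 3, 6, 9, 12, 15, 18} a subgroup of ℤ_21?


Subgroup test for H = {0, 3, 6, 9, 12, 15, 18} in (ℤ_21, +):
(1) 0 ∈ H? Yes
(2) Closure: for all a,b ∈ H, (a+b) mod 21 ∈ H? Yes
(3) Inverses: for all a ∈ H, -a mod 21 ∈ H? Yes

Yes, H is a subgroup of ℤ_21


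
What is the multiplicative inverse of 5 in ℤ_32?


Use the extended Euclidean algorithm to write 1 = 5·s + 32·t; then s mod 32 is the inverse.
Euclidean algorithm:
  5 = 0·32 + 5
  32 = 6·5 + 2
  5 = 2·2 + 1
  2 = 2·1 + 0
gcd(5,32) = 1
Back-substitution gives: 5·(13) + 32·(-2) = 1
So 5⁻¹ ≡ 13 ≡ 13 (mod 32)
Check: 5 × 13 = 65 ≡ 1 (mod 32) ✓

5⁻¹ ≡ 13 (mod 32)


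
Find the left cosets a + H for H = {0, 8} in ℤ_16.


H = {0, 8}, |H| = 2
Number of cosets = |G|/|H| = 16/2 = 8
0 + H = {0, 8}
1 + H = {1, 9}
2 + H = {2, 10}
3 + H = {3, 11}
4 + H = {4, 12}
5 + H = {5, 13}
6 + H = {6, 14}
7 + H = {7, 15}

Cosets: 0+H={0,8}; 1+H={1,9}; 2+H={2,10}; 3+H={3,11}; 4+H={4,12}; 5+H={5,13}; 6+H={6,14}; 7+H={7,15}


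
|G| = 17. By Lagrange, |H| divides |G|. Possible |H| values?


Lagrange's theorem: |H| divides |G|
|G| = 17
Divisors of 17: 1, 17

Possible subgroup orders: {1, 17}


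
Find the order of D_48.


|D_n| = 2n (n rotations and n reflections)
|D_48| = 2×48 = 96

|D_48| = 96


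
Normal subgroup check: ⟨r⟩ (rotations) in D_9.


H = ⟨r⟩ (rotations) in D_9
The rotation subgroup ⟨r⟩ has index 2 in D_9, so it is normal

Yes, normal subgroup


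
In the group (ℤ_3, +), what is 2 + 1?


Operation: addition mod 3
2 + 1 = (a + b) mod 3 with a = 2, b = 1

2 + 1 = 0


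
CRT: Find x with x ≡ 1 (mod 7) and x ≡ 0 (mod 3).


m₁ = 7, m₂ = 3, gcd = 1, so CRT applies. M = m₁·m₂ = 21
Let M₁ = M/m₁ = 3, M₂ = M/m₂ = 7
Find y₁ ≡ M₁⁻¹ (mod m₁): 3⁻¹ ≡ 5 (mod 7)
Find y₂ ≡ M₂⁻¹ (mod m₂): 7⁻¹ ≡ 1 (mod 3)
x = a₁·M₁·y₁ + a₂·M₂·y₂ = 1·3·5 + 0·7·1 = 15
Reduce mod 21: x ≡ 15
Check: 15 mod 7 = 1 ✓, 15 mod 3 = 0 ✓

x ≡ 15 (mod 21)


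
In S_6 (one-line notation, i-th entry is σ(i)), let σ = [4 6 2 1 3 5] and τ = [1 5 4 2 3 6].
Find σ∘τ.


σ∘τ: apply τ first, then σ
1 →τ 1 →σ 4
2 →τ 5 →σ 3
3 →τ 4 →σ 1
4 →τ 2 →σ 6
5 →τ 3 →σ 2
6 →τ 6 →σ 5

σ∘τ = [4 3 1 6 2 5]


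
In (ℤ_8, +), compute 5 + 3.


Operation: addition mod 8
5 + 3 = (a + b) mod 8 with a = 5, b = 3

5 + 3 = 0


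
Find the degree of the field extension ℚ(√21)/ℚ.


√21 has minimal polynomial x² - 21 (irreducible over ℚ since 21 is squarefree)

[ℚ(√21)/ℚ] = 2


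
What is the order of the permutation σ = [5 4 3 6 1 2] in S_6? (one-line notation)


Cycle decomposition: (1 5) (2 4 6)
Cycle lengths: 2, 3
Order = lcm(2, 3) = 6

ord(σ) = 6


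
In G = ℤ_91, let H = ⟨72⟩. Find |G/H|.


|⟨72⟩| = n / gcd(72, 91) = 91 / 1 = 91
H is normal (ℤ_91 is abelian).
|G/H| = |G| / |H| = 91 / 91 = 1

|G/H| = 1


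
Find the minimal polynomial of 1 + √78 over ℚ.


Let α = 1 + √78. Then α - 1 = √78, so (α - 1)² = 78, giving α² - 2α - 77 = 0. Degree 2 and α ∉ ℚ, so this is the minimal polynomial.

Minimal polynomial: x² - 2x - 77


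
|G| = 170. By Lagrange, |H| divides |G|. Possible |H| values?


Lagrange's theorem: |H| divides |G|
|G| = 170
Divisors of 170: 1, 2, 5, 10, 17, 34, 85, 170

Possible subgroup orders: {1, 2, 5, 10, 17, 34, 85, 170}


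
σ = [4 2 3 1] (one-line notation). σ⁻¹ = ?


To find σ⁻¹, swap domain and range:
σ(1) = 4 → σ⁻¹(4) = 1
σ(2) = 2 → σ⁻¹(2) = 2
σ(3) = 3 → σ⁻¹(3) = 3
σ(4) = 1 → σ⁻¹(1) = 4

σ⁻¹ = [4 2 3 1]


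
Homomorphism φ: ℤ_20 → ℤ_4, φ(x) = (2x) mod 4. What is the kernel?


Kernel = preimage of identity
ker(φ) = {x ∈ ℤ_20 : 2x ≡ 0 (mod 4)}. Since 4 | 20, φ is well-defined. The kernel is the cyclic subgroup ⟨2⟩ of ℤ_20 (order 10), i.e. {0, 2, 4, 6, 8, 10, 12, 14, 16, 18}

ker(φ) = {0, 2, 4, 6, 8, 10, 12, 14, 16, 18}


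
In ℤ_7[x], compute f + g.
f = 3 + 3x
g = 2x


Add coefficients mod 7:
x^0: 3 + 0 = 3 (mod 7)
x^1: 3 + 2 = 5 (mod 7)
Result: 3 + 5x

f + g = 3 + 5x


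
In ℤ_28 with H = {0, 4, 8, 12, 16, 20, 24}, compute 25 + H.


25 + H = {25 + h (mod 28) : h ∈ H}
25+0=25, 25+4=1, 25+8=5, 25+12=9, 25+16=13, 25+20=17, 25+24=21
25 + H = {1, 5, 9, 13, 17, 21, 25} = 1 + H

25 + H = {1, 5, 9, 13, 17, 21, 25}


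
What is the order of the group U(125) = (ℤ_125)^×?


U(n) is the group of units mod n; |U(n)| = φ(n)
|U(125)| = φ(125) = 100

|U(125) = (ℤ_125)^×| = 100


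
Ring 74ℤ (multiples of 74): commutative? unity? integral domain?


74ℤ is a commutative ring under +,× but has no multiplicative identity (1 ∉ 74ℤ); it has no zero divisors, but without unity it is not an integral domain
Commutative: Yes
Integral domain: No
Has unity: No

74ℤ (multiples of 74): Commutative=Yes, Unity=No


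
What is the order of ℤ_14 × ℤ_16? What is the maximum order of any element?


|ℤ_14 × ℤ_16| = 14 × 16 = 224
Max element order = lcm(14,16) = 112
Cyclic? No (gcd=2)

|ℤ_14×ℤ_16| = 224, max element order = 112


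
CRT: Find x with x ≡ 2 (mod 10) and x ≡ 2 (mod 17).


m₁ = 10, m₂ = 17, gcd = 1, so CRT applies. M = m₁·m₂ = 170
Let M₁ = M/m₁ = 17, M₂ = M/m₂ = 10
Find y₁ ≡ M₁⁻¹ (mod m₁): 17⁻¹ ≡ 3 (mod 10)
Find y₂ ≡ M₂⁻¹ (mod m₂): 10⁻¹ ≡ 12 (mod 17)
x = a₁·M₁·y₁ + a₂·M₂·y₂ = 2·17·3 + 2·10·12 = 342
Reduce mod 170: x ≡ 2
Check: 2 mod 10 = 2 ✓, 2 mod 17 = 2 ✓

x ≡ 2 (mod 170)


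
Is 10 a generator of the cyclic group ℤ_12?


g generates ℤ_n iff gcd(g, n) = 1
gcd(10, 12) = 2
Since gcd = 2 ≠ 1, ⟨10⟩ has order 6 < 12, so 10 is not a generator.

No, 10 does not generate ℤ_12


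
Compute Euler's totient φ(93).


Factor n: 93 = 3 × 31
φ(n) = n · ∏(1 - 1/p) over distinct primes p | n
φ(93) = 93 · (1 - 1/3) · (1 - 1/31) = 60

φ(93) = 60


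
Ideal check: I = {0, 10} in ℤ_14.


Check ideal conditions for I = {0, 10} in ℤ_14:
(1) I is an additive subgroup? No
(2) For r ∈ ℤ_14 and a ∈ I: r·a ∈ I? No  [counterexample: r=2, a=10, r·a mod 14 = 6 ∉ I]

No, I is not an ideal of ℤ_14


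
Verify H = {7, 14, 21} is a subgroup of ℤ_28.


Subgroup test for H = {7, 14, 21} in (ℤ_28, +):
(1) 0 ∈ H? No
(2) Closure: for all a,b ∈ H, (a+b) mod 28 ∈ H? No  [counterexample: 7 + 21 = 0 ∉ H]
(3) Inverses: for all a ∈ H, -a mod 28 ∈ H? Yes

No, H is not a subgroup of ℤ_28


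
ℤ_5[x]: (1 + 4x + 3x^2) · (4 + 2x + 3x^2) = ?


Expand and collect like terms; reduce coefficients mod 5:
x^0: 1·4 = 4 ≡ 4 (mod 5)
x^1: 1·2 + 4·4 = 18 ≡ 3 (mod 5)
x^2: 1·3 + 4·2 + 3·4 = 23 ≡ 3 (mod 5)
x^3: 4·3 + 3·2 = 18 ≡ 3 (mod 5)
x^4: 3·3 = 9 ≡ 4 (mod 5)
Result: 4 + 3x + 3x^2 + 3x^3 + 4x^4

f · g = 4 + 3x + 3x^2 + 3x^3 + 4x^4


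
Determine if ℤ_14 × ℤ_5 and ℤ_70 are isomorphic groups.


Comparing ℤ_14 × ℤ_5 and ℤ_70:
gcd(14,5) = 1, so ℤ_14 × ℤ_5 ≅ ℤ_70 (CRT)

Yes, ℤ_14 × ℤ_5 ≅ ℤ_70


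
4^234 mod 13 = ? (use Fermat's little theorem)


Fermat's little theorem: if p is prime and gcd(a,p)=1, then a^(p-1) ≡ 1 (mod p)
p = 13 is prime, gcd(4,13) = 1
Reduce exponent: 234 mod 12 = 6
So 4^234 ≡ 4^6 (mod 13)
4^6 mod 13 = 1

4^234 ≡ 1 (mod 13)


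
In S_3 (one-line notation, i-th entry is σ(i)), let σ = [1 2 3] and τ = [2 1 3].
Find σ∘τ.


σ∘τ: apply τ first, then σ
1 →τ 2 →σ 2
2 →τ 1 →σ 1
3 →τ 3 →σ 3

σ∘τ = [2 1 3]


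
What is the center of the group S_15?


Z(G) = {g ∈ G | gx = xg for all x ∈ G}
S_n is non-abelian for n ≥ 3; Z(S_15) is trivial

Z(S_15) = {e}


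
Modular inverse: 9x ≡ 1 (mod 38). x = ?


Use the extended Euclidean algorithm to write 1 = 9·s + 38·t; then s mod 38 is the inverse.
Euclidean algorithm:
  9 = 0·38 + 9
  38 = 4·9 + 2
  9 = 4·2 + 1
  2 = 2·1 + 0
gcd(9,38) = 1
Back-substitution gives: 9·(17) + 38·(-4) = 1
So 9⁻¹ ≡ 17 ≡ 17 (mod 38)
Check: 9 × 17 = 153 ≡ 1 (mod 38) ✓

9⁻¹ ≡ 17 (mod 38)


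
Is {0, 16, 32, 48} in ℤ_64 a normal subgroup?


H = {0, 16, 32, 48} in ℤ_64
ℤ_64 is abelian; every subgroup of an abelian group is normal

Yes, normal subgroup


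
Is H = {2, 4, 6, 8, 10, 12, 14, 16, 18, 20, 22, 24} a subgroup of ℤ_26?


Subgroup test for H = {2, 4, 6, 8, 10, 12, 14, 16, 18, 20, 22, 24} in (ℤ_26, +):
(1) 0 ∈ H? No
(2) Closure: for all a,b ∈ H, (a+b) mod 26 ∈ H? No  [counterexample: 2 + 24 = 0 ∉ H]
(3) Inverses: for all a ∈ H, -a mod 26 ∈ H? Yes

No, H is not a subgroup of ℤ_26


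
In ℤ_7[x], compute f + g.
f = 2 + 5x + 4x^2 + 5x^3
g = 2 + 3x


Add coefficients mod 7:
x^0: 2 + 2 = 4 (mod 7)
x^1: 5 + 3 = 1 (mod 7)
x^2: 4 + 0 = 4 (mod 7)
x^3: 5 + 0 = 5 (mod 7)
Result: 4 + x + 4x^2 + 5x^3

f + g = 4 + x + 4x^2 + 5x^3


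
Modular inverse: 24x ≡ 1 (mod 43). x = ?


Use the extended Euclidean algorithm to write 1 = 24·s + 43·t; then s mod 43 is the inverse.
Euclidean algorithm:
  24 = 0·43 + 24
  43 = 1·24 + 19
  24 = 1·19 + 5
  19 = 3·5 + 4
  5 = 1·4 + 1
  4 = 4·1 + 0
gcd(24,43) = 1
Back-substitution gives: 24·(9) + 43·(-5) = 1
So 24⁻¹ ≡ 9 ≡ 9 (mod 43)
Check: 24 × 9 = 216 ≡ 1 (mod 43) ✓

24⁻¹ ≡ 9 (mod 43)


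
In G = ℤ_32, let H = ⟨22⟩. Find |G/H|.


|⟨22⟩| = n / gcd(22, 32) = 32 / 2 = 16
H is normal (ℤ_32 is abelian).
|G/H| = |G| / |H| = 32 / 16 = 2

|G/H| = 2


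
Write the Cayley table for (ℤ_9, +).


Elements: {0, 1, 2, 3, 4, 5, 6, 7, 8}
Operation: addition mod 9
Entry (a, b) = (a + b) mod 9

Cayley table:
  | 0 | 1 | 2 | 3 | 4 | 5 | 6 | 7 | 8
0 | 0 | 1 | 2 | 3 | 4 | 5 | 6 | 7 | 8
1 | 1 | 2 | 3 | 4 | 5 | 6 | 7 | 8 | 0
2 | 2 | 3 | 4 | 5 | 6 | 7 | 8 | 0 | 1
3 | 3 | 4 | 5 | 6 | 7 | 8 | 0 | 1 | 2
4 | 4 | 5 | 6 | 7 | 8 | 0 | 1 | 2 | 3
5 | 5 | 6 | 7 | 8 | 0 | 1 | 2 | 3 | 4
6 | 6 | 7 | 8 | 0 | 1 | 2 | 3 | 4 | 5
7 | 7 | 8 | 0 | 1 | 2 | 3 | 4 | 5 | 6
8 | 8 | 0 | 1 | 2 | 3 | 4 | 5 | 6 | 7


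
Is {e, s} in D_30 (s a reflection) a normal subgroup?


H = {e, s} in D_30 (s a reflection)
r·s·r⁻¹ = sr⁻² ≠ s for n ≥ 3, so {e, s} is not closed under conjugation

No, not a normal subgroup


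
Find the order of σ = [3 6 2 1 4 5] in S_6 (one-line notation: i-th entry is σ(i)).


Cycle decomposition: (1 3 2 6 5 4)
Cycle lengths: 6
Order = lcm(6) = 6

ord(σ) = 6


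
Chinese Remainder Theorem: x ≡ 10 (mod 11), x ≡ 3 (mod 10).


m₁ = 11, m₂ = 10, gcd = 1, so CRT applies. M = m₁·m₂ = 110
Let M₁ = M/m₁ = 10, M₂ = M/m₂ = 11
Find y₁ ≡ M₁⁻¹ (mod m₁): 10⁻¹ ≡ 10 (mod 11)
Find y₂ ≡ M₂⁻¹ (mod m₂): 11⁻¹ ≡ 1 (mod 10)
x = a₁·M₁·y₁ + a₂·M₂·y₂ = 10·10·10 + 3·11·1 = 1033
Reduce mod 110: x ≡ 43
Check: 43 mod 11 = 10 ✓, 43 mod 10 = 3 ✓

x ≡ 43 (mod 110)


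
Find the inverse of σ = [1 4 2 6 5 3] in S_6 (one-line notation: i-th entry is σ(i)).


To find σ⁻¹, swap domain and range:
σ(1) = 1 → σ⁻¹(1) = 1
σ(2) = 4 → σ⁻¹(4) = 2
σ(3) = 2 → σ⁻¹(2) = 3
σ(4) = 6 → σ⁻¹(6) = 4
σ(5) = 5 → σ⁻¹(5) = 5
σ(6) = 3 → σ⁻¹(3) = 6

σ⁻¹ = [1 3 6 2 5 4]


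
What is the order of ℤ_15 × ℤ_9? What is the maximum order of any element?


|ℤ_15 × ℤ_9| = 15 × 9 = 135
Max element order = lcm(15,9) = 45
Cyclic? No (gcd=3)

|ℤ_15×ℤ_9| = 135, max element order = 45


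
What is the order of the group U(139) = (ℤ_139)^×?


U(n) is the group of units mod n; |U(n)| = φ(n)
|U(139)| = φ(139) = 138

|U(139) = (ℤ_139)^×| = 138


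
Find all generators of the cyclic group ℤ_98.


g generates ℤ_n iff gcd(g,n) = 1
Prime factors of 98: 2, 7
Generators are g ∈ {1,...,97} not divisible by any of these primes.
Generators: {1, 3, 5, 9, 11, 13, 15, 17, 19, 23, 25, 27, 29, 31, 33, 37, 39, 41, 43, 45, 47, 51, 53, 55, 57, 59, 61, 65, 67, 69, 71, 73, 75, 79, 81, 83, 85, 87, 89, 93, 95, 97}
Number of generators = φ(98) = 42

Generators of ℤ_98 = {1, 3, 5, 9, 11, 13, 15, 17, 19, 23, 25, 27, 29, 31, 33, 37, 39, 41, 43, 45, 47, 51, 53, 55, 57, 59, 61, 65, 67, 69, 71, 73, 75, 79, 81, 83, 85, 87, 89, 93, 95, 97}


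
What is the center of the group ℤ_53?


Z(G) = {g ∈ G | gx = xg for all x ∈ G}
ℤ_53 is abelian, so Z(G) = G

Z(ℤ_53) = ℤ_53


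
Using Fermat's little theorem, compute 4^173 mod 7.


Fermat's little theorem: if p is prime and gcd(a,p)=1, then a^(p-1) ≡ 1 (mod p)
p = 7 is prime, gcd(4,7) = 1
Reduce exponent: 173 mod 6 = 5
So 4^173 ≡ 4^5 (mod 7)
4^5 mod 7 = 2

4^173 ≡ 2 (mod 7)


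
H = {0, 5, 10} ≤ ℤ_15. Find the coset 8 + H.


8 + H = {8 + h (mod 15) : h ∈ H}
8+0=8, 8+5=13, 8+10=3
8 + H = {3, 8, 13} = 3 + H

8 + H = {3, 8, 13}


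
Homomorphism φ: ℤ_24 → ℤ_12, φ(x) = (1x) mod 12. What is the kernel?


Kernel = preimage of identity
ker(φ) = {x ∈ ℤ_24 : 1x ≡ 0 (mod 12)}. Since 12 | 24, φ is well-defined. The kernel is the cyclic subgroup ⟨12⟩ of ℤ_24 (order 2), i.e. {0, 12}

ker(φ) = {0, 12}


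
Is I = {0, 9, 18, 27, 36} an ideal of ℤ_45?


Check ideal conditions for I = {0, 9, 18, 27, 36} in ℤ_45:
(1) I is an additive subgroup? Yes
(2) For r ∈ ℤ_45 and a ∈ I: r·a ∈ I? Yes

Yes, I is an ideal of ℤ_45


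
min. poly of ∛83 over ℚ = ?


∛83 satisfies x³ - 83 = 0, irreducible over ℚ (no rational root; 83 is not a perfect cube)

Minimal polynomial: x³ - 83


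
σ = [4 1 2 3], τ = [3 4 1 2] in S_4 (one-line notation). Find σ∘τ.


σ∘τ: apply τ first, then σ
1 →τ 3 →σ 2
2 →τ 4 →σ 3
3 →τ 1 →σ 4
4 →τ 2 →σ 1

σ∘τ = [2 3 4 1]


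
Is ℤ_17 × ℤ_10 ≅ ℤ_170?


Comparing ℤ_17 × ℤ_10 and ℤ_170:
gcd(17,10) = 1, so ℤ_17 × ℤ_10 ≅ ℤ_170 (CRT)

Yes, ℤ_17 × ℤ_10 ≅ ℤ_170


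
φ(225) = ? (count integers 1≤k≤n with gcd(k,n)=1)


Factor n: 225 = 3^2 × 5^2
φ(n) = n · ∏(1 - 1/p) over distinct primes p | n
φ(225) = 225 · (1 - 1/3) · (1 - 1/5) = 120

φ(225) = 120


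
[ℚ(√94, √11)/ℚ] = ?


[ℚ(√94,√11):ℚ] = [ℚ(√94,√11):ℚ(√94)]·[ℚ(√94):ℚ] = 2·2 = 4

[ℚ(√94, √11)/ℚ] = 4


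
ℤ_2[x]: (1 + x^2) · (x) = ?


Expand and collect like terms; reduce coefficients mod 2:
x^0: 1·0 = 0 ≡ 0 (mod 2)
x^1: 1·1 + 0·0 = 1 ≡ 1 (mod 2)
x^2: 0·1 + 1·0 = 0 ≡ 0 (mod 2)
x^3: 1·1 = 1 ≡ 1 (mod 2)
Result: x + x^3

f · g = x + x^3


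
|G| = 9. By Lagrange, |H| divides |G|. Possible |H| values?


Lagrange's theorem: |H| divides |G|
|G| = 9
Divisors of 9: 1, 3, 9

Possible subgroup orders: {1, 3, 9}


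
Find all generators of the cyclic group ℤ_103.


g generates ℤ_n iff gcd(g,n) = 1
Prime factors of 103: 103
Generators are g ∈ {1,...,102} not divisible by any of these primes.
Generators: {1, 2, 3, 4, 5, 6, 7, 8, 9, 10, 11, 12, 13, 14, 15, 16, 17, 18, 19, 20, 21, 22, 23, 24, 25, 26, 27, 28, 29, 30, 31, 32, 33, 34, 35, 36, 37, 38, 39, 40, 41, 42, 43, 44, 45, 46, 47, 48, 49, 50, 51, 52, 53, 54, 55, 56, 57, 58, 59, 60, 61, 62, 63, 64, 65, 66, 67, 68, 69, 70, 71, 72, 73, 74, 75, 76, 77, 78, 79, 80, 81, 82, 83, 84, 85, 86, 87, 88, 89, 90, 91, 92, 93, 94, 95, 96, 97, 98, 99, 100, 101, 102}
Number of generators = φ(103) = 102

Generators of ℤ_103 = {1, 2, 3, 4, 5, 6, 7, 8, 9, 10, 11, 12, 13, 14, 15, 16, 17, 18, 19, 20, 21, 22, 23, 24, 25, 26, 27, 28, 29, 30, 31, 32, 33, 34, 35, 36, 37, 38, 39, 40, 41, 42, 43, 44, 45, 46, 47, 48, 49, 50, 51, 52, 53, 54, 55, 56, 57, 58, 59, 60, 61, 62, 63, 64, 65, 66, 67, 68, 69, 70, 71, 72, 73, 74, 75, 76, 77, 78, 79, 80, 81, 82, 83, 84, 85, 86, 87, 88, 89, 90, 91, 92, 93, 94, 95, 96, 97, 98, 99, 100, 101, 102}


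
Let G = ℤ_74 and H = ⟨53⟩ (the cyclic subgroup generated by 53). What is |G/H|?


|⟨53⟩| = n / gcd(53, 74) = 74 / 1 = 74
H is normal (ℤ_74 is abelian).
|G/H| = |G| / |H| = 74 / 74 = 1

|G/H| = 1


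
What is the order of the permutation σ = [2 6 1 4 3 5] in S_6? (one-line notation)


Cycle decomposition: (1 2 6 5 3)
Cycle lengths: 5
Order = lcm(5) = 5

ord(σ) = 5


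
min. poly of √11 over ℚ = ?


√11 satisfies x² - 11 = 0, irreducible over ℚ since 11 is squarefree

Minimal polynomial: x² - 11


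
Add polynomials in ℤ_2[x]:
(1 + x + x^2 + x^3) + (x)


Add coefficients mod 2:
x^0: 1 + 0 = 1 (mod 2)
x^1: 1 + 1 = 0 (mod 2)
x^2: 1 + 0 = 1 (mod 2)
x^3: 1 + 0 = 1 (mod 2)
Result: 1 + x^2 + x^3

f + g = 1 + x^2 + x^3


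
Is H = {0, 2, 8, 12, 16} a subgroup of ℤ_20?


Subgroup test for H = {0, 2, 8, 12, 16} in (ℤ_20, +):
(1) 0 ∈ H? Yes
(2) Closure: for all a,b ∈ H, (a+b) mod 20 ∈ H? No  [counterexample: 2 + 2 = 4 ∉ H]
(3) Inverses: for all a ∈ H, -a mod 20 ∈ H? No

No, H is not a subgroup of ℤ_20


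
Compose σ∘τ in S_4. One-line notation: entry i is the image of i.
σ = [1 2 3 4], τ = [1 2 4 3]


σ∘τ: apply τ first, then σ
1 →τ 1 →σ 1
2 →τ 2 →σ 2
3 →τ 4 →σ 4
4 →τ 3 →σ 3

σ∘τ = [1 2 4 3]


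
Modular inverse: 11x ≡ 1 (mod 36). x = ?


Use the extended Euclidean algorithm to write 1 = 11·s + 36·t; then s mod 36 is the inverse.
Euclidean algorithm:
  11 = 0·36 + 11
  36 = 3·11 + 3
  11 = 3·3 + 2
  3 = 1·2 + 1
  2 = 2·1 + 0
gcd(11,36) = 1
Back-substitution gives: 11·(-13) + 36·(4) = 1
So 11⁻¹ ≡ -13 ≡ 23 (mod 36)
Check: 11 × 23 = 253 ≡ 1 (mod 36) ✓

11⁻¹ ≡ 23 (mod 36)


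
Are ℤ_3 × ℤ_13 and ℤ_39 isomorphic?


Comparing ℤ_3 × ℤ_13 and ℤ_39:
gcd(3,13) = 1, so ℤ_3 × ℤ_13 ≅ ℤ_39 (CRT)

Yes, ℤ_3 × ℤ_13 ≅ ℤ_39


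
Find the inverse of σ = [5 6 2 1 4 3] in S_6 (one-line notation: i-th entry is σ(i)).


To find σ⁻¹, swap domain and range:
σ(1) = 5 → σ⁻¹(5) = 1
σ(2) = 6 → σ⁻¹(6) = 2
σ(3) = 2 → σ⁻¹(2) = 3
σ(4) = 1 → σ⁻¹(1) = 4
σ(5) = 4 → σ⁻¹(4) = 5
σ(6) = 3 → σ⁻¹(3) = 6

σ⁻¹ = [4 3 6 5 1 2]


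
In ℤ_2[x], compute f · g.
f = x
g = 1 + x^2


Expand and collect like terms; reduce coefficients mod 2:
x^0: 0·1 = 0 ≡ 0 (mod 2)
x^1: 0·0 + 1·1 = 1 ≡ 1 (mod 2)
x^2: 0·1 + 1·0 = 0 ≡ 0 (mod 2)
x^3: 1·1 = 1 ≡ 1 (mod 2)
Result: x + x^3

f · g = x + x^3


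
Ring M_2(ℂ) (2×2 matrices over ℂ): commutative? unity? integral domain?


Matrix multiplication is non-commutative for n ≥ 2; the identity matrix I is the unity; singular matrices give zero divisors, so not an integral domain
Commutative: No
Integral domain: No
Has unity: Yes

M_2(ℂ) (2×2 matrices over ℂ): Commutative=No, Unity=Yes


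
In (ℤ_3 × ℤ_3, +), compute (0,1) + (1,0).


Operation: componentwise addition mod (3, 3)
(0,1) + (1,0) = ((a₁+b₁) mod 3, (a₂+b₂) mod 3) with a = (0,1), b = (1,0)

(0,1) + (1,0) = (1,1)


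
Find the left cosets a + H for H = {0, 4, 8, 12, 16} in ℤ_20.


H = {0, 4, 8, 12, 16}, |H| = 5
Number of cosets = |G|/|H| = 20/5 = 4
0 + H = {0, 4, 8, 12, 16}
1 + H = {1, 5, 9, 13, 17}
2 + H = {2, 6, 10, 14, 18}
3 + H = {3, 7, 11, 15, 19}

Cosets: 0+H={0,4,8,12,16}; 1+H={1,5,9,13,17}; 2+H={2,6,10,14,18}; 3+H={3,7,11,15,19}


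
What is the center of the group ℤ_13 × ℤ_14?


Z(G) = {g ∈ G | gx = xg for all x ∈ G}
Direct product of abelian groups is abelian, so Z(G) = G

Z(ℤ_13 × ℤ_14) = ℤ_13 × ℤ_14


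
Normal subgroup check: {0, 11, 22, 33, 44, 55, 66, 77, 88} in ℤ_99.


H = {0, 11, 22, 33, 44, 55, 66, 77, 88} in ℤ_99
ℤ_99 is abelian; every subgroup of an abelian group is normal

Yes, normal subgroup


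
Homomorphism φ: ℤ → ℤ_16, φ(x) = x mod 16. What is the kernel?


Kernel = preimage of identity
ker(φ) = {x ∈ ℤ : x ≡ 0 (mod 16)} = 16ℤ = {0, ±16, ±32, ...}

ker(φ) = 16ℤ


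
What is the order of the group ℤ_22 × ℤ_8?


|A × B| = |A| · |B|
|ℤ_22 × ℤ_8| = 22 × 8 = 176

|ℤ_22 × ℤ_8| = 176


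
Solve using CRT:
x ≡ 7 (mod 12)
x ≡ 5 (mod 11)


m₁ = 12, m₂ = 11, gcd = 1, so CRT applies. M = m₁·m₂ = 132
Let M₁ = M/m₁ = 11, M₂ = M/m₂ = 12
Find y₁ ≡ M₁⁻¹ (mod m₁): 11⁻¹ ≡ 11 (mod 12)
Find y₂ ≡ M₂⁻¹ (mod m₂): 12⁻¹ ≡ 1 (mod 11)
x = a₁·M₁·y₁ + a₂·M₂·y₂ = 7·11·11 + 5·12·1 = 907
Reduce mod 132: x ≡ 115
Check: 115 mod 12 = 7 ✓, 115 mod 11 = 5 ✓

x ≡ 115 (mod 132)


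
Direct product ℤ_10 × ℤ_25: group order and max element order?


|ℤ_10 × ℤ_25| = 10 × 25 = 250
Max element order = lcm(10,25) = 50
Cyclic? No (gcd=5)

|ℤ_10×ℤ_25| = 250, max element order = 50


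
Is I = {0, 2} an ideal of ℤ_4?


Check ideal conditions for I = {0, 2} in ℤ_4:
(1) I is an additive subgroup? Yes
(2) For r ∈ ℤ_4 and a ∈ I: r·a ∈ I? Yes

Yes, I is an ideal of ℤ_4


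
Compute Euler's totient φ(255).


Factor n: 255 = 3 × 5 × 17
φ(n) = n · ∏(1 - 1/p) over distinct primes p | n
φ(255) = 255 · (1 - 1/3) · (1 - 1/5) · (1 - 1/17) = 128

φ(255) = 128


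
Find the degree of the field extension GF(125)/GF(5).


GF(125) = GF(5^3), so the extension degree is 3

[GF(125)/GF(5)] = 3


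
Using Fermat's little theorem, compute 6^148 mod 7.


Fermat's little theorem: if p is prime and gcd(a,p)=1, then a^(p-1) ≡ 1 (mod p)
p = 7 is prime, gcd(6,7) = 1
Reduce exponent: 148 mod 6 = 4
So 6^148 ≡ 6^4 (mod 7)
6^4 mod 7 = 1

6^148 ≡ 1 (mod 7)


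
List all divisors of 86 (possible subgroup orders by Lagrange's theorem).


Lagrange's theorem: |H| divides |G|
|G| = 86
Divisors of 86: 1, 2, 43, 86

Possible subgroup orders: {1, 2, 43, 86}


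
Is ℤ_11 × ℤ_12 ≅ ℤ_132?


Comparing ℤ_11 × ℤ_12 and ℤ_132:
gcd(11,12) = 1, so ℤ_11 × ℤ_12 ≅ ℤ_132 (CRT)

Yes, ℤ_11 × ℤ_12 ≅ ℤ_132


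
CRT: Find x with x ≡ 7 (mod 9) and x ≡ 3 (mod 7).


m₁ = 9, m₂ = 7, gcd = 1, so CRT applies. M = m₁·m₂ = 63
Let M₁ = M/m₁ = 7, M₂ = M/m₂ = 9
Find y₁ ≡ M₁⁻¹ (mod m₁): 7⁻¹ ≡ 4 (mod 9)
Find y₂ ≡ M₂⁻¹ (mod m₂): 9⁻¹ ≡ 4 (mod 7)
x = a₁·M₁·y₁ + a₂·M₂·y₂ = 7·7·4 + 3·9·4 = 304
Reduce mod 63: x ≡ 52
Check: 52 mod 9 = 7 ✓, 52 mod 7 = 3 ✓

x ≡ 52 (mod 63)


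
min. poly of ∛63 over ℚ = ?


∛63 satisfies x³ - 63 = 0, irreducible over ℚ (no rational root; 63 is not a perfect cube)

Minimal polynomial: x³ - 63


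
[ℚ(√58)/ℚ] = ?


√58 has minimal polynomial x² - 58 (irreducible over ℚ since 58 is squarefree)

[ℚ(√58)/ℚ] = 2


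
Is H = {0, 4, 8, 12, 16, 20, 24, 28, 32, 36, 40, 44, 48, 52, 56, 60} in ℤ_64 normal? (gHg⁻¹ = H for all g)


H = {0, 4, 8, 12, 16, 20, 24, 28, 32, 36, 40, 44, 48, 52, 56, 60} in ℤ_64
ℤ_64 is abelian; every subgroup of an abelian group is normal

Yes, normal subgroup


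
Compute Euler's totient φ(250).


Factor n: 250 = 2 × 5^3
φ(n) = n · ∏(1 - 1/p) over distinct primes p | n
φ(250) = 250 · (1 - 1/2) · (1 - 1/5) = 100

φ(250) = 100


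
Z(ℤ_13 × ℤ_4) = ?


Z(G) = {g ∈ G | gx = xg for all x ∈ G}
Direct product of abelian groups is abelian, so Z(G) = G

Z(ℤ_13 × ℤ_4) = ℤ_13 × ℤ_4


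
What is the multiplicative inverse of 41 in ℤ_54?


Use the extended Euclidean algorithm to write 1 = 41·s + 54·t; then s mod 54 is the inverse.
Euclidean algorithm:
  41 = 0·54 + 41
  54 = 1·41 + 13
  41 = 3·13 + 2
  13 = 6·2 + 1
  2 = 2·1 + 0
gcd(41,54) = 1
Back-substitution gives: 41·(-25) + 54·(19) = 1
So 41⁻¹ ≡ -25 ≡ 29 (mod 54)
Check: 41 × 29 = 1189 ≡ 1 (mod 54) ✓

41⁻¹ ≡ 29 (mod 54)


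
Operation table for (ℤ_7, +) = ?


Elements: {0, 1, 2, 3, 4, 5, 6}
Operation: addition mod 7
Entry (a, b) = (a + b) mod 7

Cayley table:
  | 0 | 1 | 2 | 3 | 4 | 5 | 6
0 | 0 | 1 | 2 | 3 | 4 | 5 | 6
1 | 1 | 2 | 3 | 4 | 5 | 6 | 0
2 | 2 | 3 | 4 | 5 | 6 | 0 | 1
3 | 3 | 4 | 5 | 6 | 0 | 1 | 2
4 | 4 | 5 | 6 | 0 | 1 | 2 | 3
5 | 5 | 6 | 0 | 1 | 2 | 3 | 4
6 | 6 | 0 | 1 | 2 | 3 | 4 | 5


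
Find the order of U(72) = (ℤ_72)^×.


U(n) is the group of units mod n; |U(n)| = φ(n)
|U(72)| = φ(72) = 24

|U(72) = (ℤ_72)^×| = 24


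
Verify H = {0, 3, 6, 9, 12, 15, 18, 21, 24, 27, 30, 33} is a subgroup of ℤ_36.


Subgroup test for H = {0, 3, 6, 9, 12, 15, 18, 21, 24, 27, 30, 33} in (ℤ_36, +):
(1) 0 ∈ H? Yes
(2) Closure: for all a,b ∈ H, (a+b) mod 36 ∈ H? Yes
(3) Inverses: for all a ∈ H, -a mod 36 ∈ H? Yes

Yes, H is a subgroup of ℤ_36


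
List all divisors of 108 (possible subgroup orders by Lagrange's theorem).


Lagrange's theorem: |H| divides |G|
|G| = 108
Divisors of 108: 1, 2, 3, 4, 6, 9, 12, 18, 27, 36, 54, 108

Possible subgroup orders: {1, 2, 3, 4, 6, 9, 12, 18, 27, 36, 54, 108}


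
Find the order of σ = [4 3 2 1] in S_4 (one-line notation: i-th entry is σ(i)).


Cycle decomposition: (1 4) (2 3)
Cycle lengths: 2, 2
Order = lcm(2, 2) = 2

ord(σ) = 2


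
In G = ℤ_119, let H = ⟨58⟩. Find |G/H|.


|⟨58⟩| = n / gcd(58, 119) = 119 / 1 = 119
H is normal (ℤ_119 is abelian).
|G/H| = |G| / |H| = 119 / 119 = 1

|G/H| = 1


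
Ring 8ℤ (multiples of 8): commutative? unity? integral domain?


8ℤ is a commutative ring under +,× but has no multiplicative identity (1 ∉ 8ℤ); it has no zero divisors, but without unity it is not an integral domain
Commutative: Yes
Integral domain: No
Has unity: No

8ℤ (multiples of 8): Commutative=Yes, Unity=No


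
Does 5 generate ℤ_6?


g generates ℤ_n iff gcd(g, n) = 1
gcd(5, 6) = 1
Since gcd = 1, 5 is a generator.

Yes, 5 generates ℤ_6


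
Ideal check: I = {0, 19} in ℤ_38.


Check ideal conditions for I = {0, 19} in ℤ_38:
(1) I is an additive subgroup? Yes
(2) For r ∈ ℤ_38 and a ∈ I: r·a ∈ I? Yes

Yes, I is an ideal of ℤ_38


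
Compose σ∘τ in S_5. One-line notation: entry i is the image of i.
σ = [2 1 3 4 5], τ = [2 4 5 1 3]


σ∘τ: apply τ first, then σ
1 →τ 2 →σ 1
2 →τ 4 →σ 4
3 →τ 5 →σ 5
4 →τ 1 →σ 2
5 →τ 3 →σ 3

σ∘τ = [1 4 5 2 3]


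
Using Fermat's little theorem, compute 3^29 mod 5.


Fermat's little theorem: if p is prime and gcd(a,p)=1, then a^(p-1) ≡ 1 (mod p)
p = 5 is prime, gcd(3,5) = 1
Reduce exponent: 29 mod 4 = 1
So 3^29 ≡ 3^1 (mod 5)
3^1 mod 5 = 3

3^29 ≡ 3 (mod 5)


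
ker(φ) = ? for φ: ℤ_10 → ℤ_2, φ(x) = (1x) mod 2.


Kernel = preimage of identity
ker(φ) = {x ∈ ℤ_10 : 1x ≡ 0 (mod 2)}. Since 2 | 10, φ is well-defined. The kernel is the cyclic subgroup ⟨2⟩ of ℤ_10 (order 5), i.e. {0, 2, 4, 6, 8}

ker(φ) = {0, 2, 4, 6, 8}


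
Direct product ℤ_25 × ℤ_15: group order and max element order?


|ℤ_25 × ℤ_15| = 25 × 15 = 375
Max element order = lcm(25,15) = 75
Cyclic? No (gcd=5)

|ℤ_25×ℤ_15| = 375, max element order = 75


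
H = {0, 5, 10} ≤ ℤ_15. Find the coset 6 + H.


6 + H = {6 + h (mod 15) : h ∈ H}
6+0=6, 6+5=11, 6+10=1
6 + H = {1, 6, 11} = 1 + H

6 + H = {1, 6, 11}


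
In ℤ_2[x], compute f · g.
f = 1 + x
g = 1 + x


Expand and collect like terms; reduce coefficients mod 2:
x^0: 1·1 = 1 ≡ 1 (mod 2)
x^1: 1·1 + 1·1 = 2 ≡ 0 (mod 2)
x^2: 1·1 = 1 ≡ 1 (mod 2)
Result: 1 + x^2

f · g = 1 + x^2


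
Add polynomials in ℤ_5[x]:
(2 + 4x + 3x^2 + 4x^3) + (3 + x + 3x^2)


Add coefficients mod 5:
x^0: 2 + 3 = 0 (mod 5)
x^1: 4 + 1 = 0 (mod 5)
x^2: 3 + 3 = 1 (mod 5)
x^3: 4 + 0 = 4 (mod 5)
Result: x^2 + 4x^3

f + g = x^2 + 4x^3


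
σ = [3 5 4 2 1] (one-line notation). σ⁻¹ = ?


To find σ⁻¹, swap domain and range:
σ(1) = 3 → σ⁻¹(3) = 1
σ(2) = 5 → σ⁻¹(5) = 2
σ(3) = 4 → σ⁻¹(4) = 3
σ(4) = 2 → σ⁻¹(2) = 4
σ(5) = 1 → σ⁻¹(1) = 5

σ⁻¹ = [5 4 1 3 2]


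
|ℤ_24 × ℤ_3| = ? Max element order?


|ℤ_24 × ℤ_3| = 24 × 3 = 72
Max element order = lcm(24,3) = 24
Cyclic? No (gcd=3)

|ℤ_24×ℤ_3| = 72, max element order = 24


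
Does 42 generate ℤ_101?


g generates ℤ_n iff gcd(g, n) = 1
gcd(42, 101) = 1
Since gcd = 1, 42 is a generator.

Yes, 42 generates ℤ_101


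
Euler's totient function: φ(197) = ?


Factor n: 197 = 197
φ(n) = n · ∏(1 - 1/p) over distinct primes p | n
φ(197) = 197 · (1 - 1/197) = 196

φ(197) = 196


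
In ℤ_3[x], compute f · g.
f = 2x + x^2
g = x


Expand and collect like terms; reduce coefficients mod 3:
x^0: 0·0 = 0 ≡ 0 (mod 3)
x^1: 0·1 + 2·0 = 0 ≡ 0 (mod 3)
x^2: 2·1 + 1·0 = 2 ≡ 2 (mod 3)
x^3: 1·1 = 1 ≡ 1 (mod 3)
Result: 2x^2 + x^3

f · g = 2x^2 + x^3


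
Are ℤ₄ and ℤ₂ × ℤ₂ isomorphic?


Comparing ℤ₄ and ℤ₂ × ℤ₂:
ℤ₄ has an element of order 4; ℤ₂×ℤ₂ has exponent 2

No, ℤ₄ ≇ ℤ₂ × ℤ₂


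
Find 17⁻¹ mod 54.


Use the extended Euclidean algorithm to write 1 = 17·s + 54·t; then s mod 54 is the inverse.
Euclidean algorithm:
  17 = 0·54 + 17
  54 = 3·17 + 3
  17 = 5·3 + 2
  3 = 1·2 + 1
  2 = 2·1 + 0
gcd(17,54) = 1
Back-substitution gives: 17·(-19) + 54·(6) = 1
So 17⁻¹ ≡ -19 ≡ 35 (mod 54)
Check: 17 × 35 = 595 ≡ 1 (mod 54) ✓

17⁻¹ ≡ 35 (mod 54)


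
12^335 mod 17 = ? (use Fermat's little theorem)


Fermat's little theorem: if p is prime and gcd(a,p)=1, then a^(p-1) ≡ 1 (mod p)
p = 17 is prime, gcd(12,17) = 1
Reduce exponent: 335 mod 16 = 15
So 12^335 ≡ 12^15 (mod 17)
12^15 mod 17 = 10

12^335 ≡ 10 (mod 17)


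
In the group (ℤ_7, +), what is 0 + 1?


Operation: addition mod 7
0 + 1 = (a + b) mod 7 with a = 0, b = 1

0 + 1 = 1


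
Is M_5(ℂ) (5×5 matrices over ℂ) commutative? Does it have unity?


Matrix multiplication is non-commutative for n ≥ 2; the identity matrix I is the unity; singular matrices give zero divisors, so not an integral domain
Commutative: No
Integral domain: No
Has unity: Yes

M_5(ℂ) (5×5 matrices over ℂ): Commutative=No, Unity=Yes


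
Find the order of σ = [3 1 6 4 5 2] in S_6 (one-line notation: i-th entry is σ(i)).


Cycle decomposition: (1 3 6 2)
Cycle lengths: 4
Order = lcm(4) = 4

ord(σ) = 4


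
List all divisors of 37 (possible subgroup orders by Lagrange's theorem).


Lagrange's theorem: |H| divides |G|
|G| = 37
Divisors of 37: 1, 37

Possible subgroup orders: {1, 37}


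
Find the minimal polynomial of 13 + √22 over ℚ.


Let α = 13 + √22. Then α - 13 = √22, so (α - 13)² = 22, giving α² - 26α + 147 = 0. Degree 2 and α ∉ ℚ, so this is the minimal polynomial.

Minimal polynomial: x² - 26x + 147


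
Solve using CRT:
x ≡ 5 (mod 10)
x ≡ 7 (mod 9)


m₁ = 10, m₂ = 9, gcd = 1, so CRT applies. M = m₁·m₂ = 90
Let M₁ = M/m₁ = 9, M₂ = M/m₂ = 10
Find y₁ ≡ M₁⁻¹ (mod m₁): 9⁻¹ ≡ 9 (mod 10)
Find y₂ ≡ M₂⁻¹ (mod m₂): 10⁻¹ ≡ 1 (mod 9)
x = a₁·M₁·y₁ + a₂·M₂·y₂ = 5·9·9 + 7·10·1 = 475
Reduce mod 90: x ≡ 25
Check: 25 mod 10 = 5 ✓, 25 mod 9 = 7 ✓

x ≡ 25 (mod 90)


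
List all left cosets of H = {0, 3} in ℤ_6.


H = {0, 3}, |H| = 2
Number of cosets = |G|/|H| = 6/2 = 3
0 + H = {0, 3}
1 + H = {1, 4}
2 + H = {2, 5}

Cosets: 0+H={0,3}; 1+H={1,4}; 2+H={2,5}


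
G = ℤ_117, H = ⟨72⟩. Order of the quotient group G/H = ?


|⟨72⟩| = n / gcd(72, 117) = 117 / 9 = 13
H is normal (ℤ_117 is abelian).
|G/H| = |G| / |H| = 117 / 13 = 9

|G/H| = 9


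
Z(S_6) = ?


Z(G) = {g ∈ G | gx = xg for all x ∈ G}
S_n is non-abelian for n ≥ 3; Z(S_6) is trivial

Z(S_6) = {e}


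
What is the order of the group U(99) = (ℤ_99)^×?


U(n) is the group of units mod n; |U(n)| = φ(n)
|U(99)| = φ(99) = 60

|U(99) = (ℤ_99)^×| = 60


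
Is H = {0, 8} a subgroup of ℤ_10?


Subgroup test for H = {0, 8} in (ℤ_10, +):
(1) 0 ∈ H? Yes
(2) Closure: for all a,b ∈ H, (a+b) mod 10 ∈ H? No  [counterexample: 8 + 8 = 6 ∉ H]
(3) Inverses: for all a ∈ H, -a mod 10 ∈ H? No

No, H is not a subgroup of ℤ_10


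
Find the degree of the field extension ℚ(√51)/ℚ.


√51 has minimal polynomial x² - 51 (irreducible over ℚ since 51 is squarefree)

[ℚ(√51)/ℚ] = 2


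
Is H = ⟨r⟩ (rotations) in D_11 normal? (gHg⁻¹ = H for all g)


H = ⟨r⟩ (rotations) in D_11
The rotation subgroup ⟨r⟩ has index 2 in D_11, so it is normal

Yes, normal subgroup


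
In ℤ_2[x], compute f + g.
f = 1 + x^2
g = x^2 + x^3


Add coefficients mod 2:
x^0: 1 + 0 = 1 (mod 2)
x^1: 0 + 0 = 0 (mod 2)
x^2: 1 + 1 = 0 (mod 2)
x^3: 0 + 1 = 1 (mod 2)
Result: 1 + x^3

f + g = 1 + x^3


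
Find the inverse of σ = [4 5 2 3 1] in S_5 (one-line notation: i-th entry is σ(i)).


To find σ⁻¹, swap domain and range:
σ(1) = 4 → σ⁻¹(4) = 1
σ(2) = 5 → σ⁻¹(5) = 2
σ(3) = 2 → σ⁻¹(2) = 3
σ(4) = 3 → σ⁻¹(3) = 4
σ(5) = 1 → σ⁻¹(1) = 5

σ⁻¹ = [5 3 4 1 2]


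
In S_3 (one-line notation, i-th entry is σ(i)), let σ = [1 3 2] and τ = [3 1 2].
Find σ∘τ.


σ∘τ: apply τ first, then σ
1 →τ 3 →σ 2
2 →τ 1 →σ 1
3 →τ 2 →σ 3

σ∘τ = [2 1 3]


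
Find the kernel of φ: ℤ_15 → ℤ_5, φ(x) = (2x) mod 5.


Kernel = preimage of identity
ker(φ) = {x ∈ ℤ_15 : 2x ≡ 0 (mod 5)}. Since 5 | 15, φ is well-defined. The kernel is the cyclic subgroup ⟨5⟩ of ℤ_15 (order 3), i.e. {0, 5, 10}

ker(φ) = {0, 5, 10}


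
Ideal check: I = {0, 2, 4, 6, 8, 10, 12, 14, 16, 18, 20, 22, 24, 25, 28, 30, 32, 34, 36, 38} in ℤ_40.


Check ideal conditions for I = {0, 2, 4, 6, 8, 10, 12, 14, 16, 18, 20, 22, 24, 25, 28, 30, 32, 34, 36, 38} in ℤ_40:
(1) I is an additive subgroup? No
(2) For r ∈ ℤ_40 and a ∈ I: r·a ∈ I? No  [counterexample: r=3, a=22, r·a mod 40 = 26 ∉ I]

No, I is not an ideal of ℤ_40


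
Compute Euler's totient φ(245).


Factor n: 245 = 5 × 7^2
φ(n) = n · ∏(1 - 1/p) over distinct primes p | n
φ(245) = 245 · (1 - 1/5) · (1 - 1/7) = 168

φ(245) = 168


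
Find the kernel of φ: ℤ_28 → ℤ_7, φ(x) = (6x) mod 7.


Kernel = preimage of identity
ker(φ) = {x ∈ ℤ_28 : 6x ≡ 0 (mod 7)}. Since 7 | 28, φ is well-defined. The kernel is the cyclic subgroup ⟨7⟩ of ℤ_28 (order 4), i.e. {0, 7, 14, 21}

ker(φ) = {0, 7, 14, 21}


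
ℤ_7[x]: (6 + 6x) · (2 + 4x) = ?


Expand and collect like terms; reduce coefficients mod 7:
x^0: 6·2 = 12 ≡ 5 (mod 7)
x^1: 6·4 + 6·2 = 36 ≡ 1 (mod 7)
x^2: 6·4 = 24 ≡ 3 (mod 7)
Result: 5 + x + 3x^2

f · g = 5 + x + 3x^2
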